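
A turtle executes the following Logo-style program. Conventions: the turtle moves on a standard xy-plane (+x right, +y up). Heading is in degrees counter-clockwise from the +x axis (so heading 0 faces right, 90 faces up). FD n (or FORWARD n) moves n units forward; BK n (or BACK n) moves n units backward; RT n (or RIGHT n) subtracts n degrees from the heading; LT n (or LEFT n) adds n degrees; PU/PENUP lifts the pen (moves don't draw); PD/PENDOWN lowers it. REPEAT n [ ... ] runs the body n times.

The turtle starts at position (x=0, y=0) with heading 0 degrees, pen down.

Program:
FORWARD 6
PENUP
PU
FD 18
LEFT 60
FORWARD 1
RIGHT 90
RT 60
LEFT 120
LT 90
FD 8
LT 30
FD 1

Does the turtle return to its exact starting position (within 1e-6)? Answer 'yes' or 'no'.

Executing turtle program step by step:
Start: pos=(0,0), heading=0, pen down
FD 6: (0,0) -> (6,0) [heading=0, draw]
PU: pen up
PU: pen up
FD 18: (6,0) -> (24,0) [heading=0, move]
LT 60: heading 0 -> 60
FD 1: (24,0) -> (24.5,0.866) [heading=60, move]
RT 90: heading 60 -> 330
RT 60: heading 330 -> 270
LT 120: heading 270 -> 30
LT 90: heading 30 -> 120
FD 8: (24.5,0.866) -> (20.5,7.794) [heading=120, move]
LT 30: heading 120 -> 150
FD 1: (20.5,7.794) -> (19.634,8.294) [heading=150, move]
Final: pos=(19.634,8.294), heading=150, 1 segment(s) drawn

Start position: (0, 0)
Final position: (19.634, 8.294)
Distance = 21.314; >= 1e-6 -> NOT closed

Answer: no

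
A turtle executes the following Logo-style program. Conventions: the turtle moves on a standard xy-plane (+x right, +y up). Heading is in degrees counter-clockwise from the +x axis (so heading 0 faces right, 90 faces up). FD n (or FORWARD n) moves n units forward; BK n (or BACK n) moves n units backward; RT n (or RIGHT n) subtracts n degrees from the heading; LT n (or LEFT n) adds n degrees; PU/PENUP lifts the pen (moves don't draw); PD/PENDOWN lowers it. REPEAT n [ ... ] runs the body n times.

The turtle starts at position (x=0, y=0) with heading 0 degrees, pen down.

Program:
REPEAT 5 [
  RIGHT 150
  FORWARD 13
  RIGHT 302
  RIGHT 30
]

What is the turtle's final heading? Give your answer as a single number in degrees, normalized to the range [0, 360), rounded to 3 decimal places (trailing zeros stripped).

Answer: 110

Derivation:
Executing turtle program step by step:
Start: pos=(0,0), heading=0, pen down
REPEAT 5 [
  -- iteration 1/5 --
  RT 150: heading 0 -> 210
  FD 13: (0,0) -> (-11.258,-6.5) [heading=210, draw]
  RT 302: heading 210 -> 268
  RT 30: heading 268 -> 238
  -- iteration 2/5 --
  RT 150: heading 238 -> 88
  FD 13: (-11.258,-6.5) -> (-10.805,6.492) [heading=88, draw]
  RT 302: heading 88 -> 146
  RT 30: heading 146 -> 116
  -- iteration 3/5 --
  RT 150: heading 116 -> 326
  FD 13: (-10.805,6.492) -> (-0.027,-0.777) [heading=326, draw]
  RT 302: heading 326 -> 24
  RT 30: heading 24 -> 354
  -- iteration 4/5 --
  RT 150: heading 354 -> 204
  FD 13: (-0.027,-0.777) -> (-11.903,-6.065) [heading=204, draw]
  RT 302: heading 204 -> 262
  RT 30: heading 262 -> 232
  -- iteration 5/5 --
  RT 150: heading 232 -> 82
  FD 13: (-11.903,-6.065) -> (-10.094,6.808) [heading=82, draw]
  RT 302: heading 82 -> 140
  RT 30: heading 140 -> 110
]
Final: pos=(-10.094,6.808), heading=110, 5 segment(s) drawn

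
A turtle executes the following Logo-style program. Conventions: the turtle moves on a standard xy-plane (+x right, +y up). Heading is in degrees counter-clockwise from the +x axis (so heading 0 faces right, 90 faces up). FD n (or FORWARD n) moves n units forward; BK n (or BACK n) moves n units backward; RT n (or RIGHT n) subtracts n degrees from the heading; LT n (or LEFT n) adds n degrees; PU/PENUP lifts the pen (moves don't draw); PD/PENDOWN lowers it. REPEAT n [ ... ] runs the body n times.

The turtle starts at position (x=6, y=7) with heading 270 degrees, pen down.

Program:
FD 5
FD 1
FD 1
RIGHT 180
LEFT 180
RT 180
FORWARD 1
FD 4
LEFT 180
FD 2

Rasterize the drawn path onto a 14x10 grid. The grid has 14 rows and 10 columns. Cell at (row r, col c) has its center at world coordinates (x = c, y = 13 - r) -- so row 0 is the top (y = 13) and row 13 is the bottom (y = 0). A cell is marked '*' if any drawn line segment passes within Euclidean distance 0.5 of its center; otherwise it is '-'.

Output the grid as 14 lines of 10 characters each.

Segment 0: (6,7) -> (6,2)
Segment 1: (6,2) -> (6,1)
Segment 2: (6,1) -> (6,0)
Segment 3: (6,0) -> (6,1)
Segment 4: (6,1) -> (6,5)
Segment 5: (6,5) -> (6,3)

Answer: ----------
----------
----------
----------
----------
----------
------*---
------*---
------*---
------*---
------*---
------*---
------*---
------*---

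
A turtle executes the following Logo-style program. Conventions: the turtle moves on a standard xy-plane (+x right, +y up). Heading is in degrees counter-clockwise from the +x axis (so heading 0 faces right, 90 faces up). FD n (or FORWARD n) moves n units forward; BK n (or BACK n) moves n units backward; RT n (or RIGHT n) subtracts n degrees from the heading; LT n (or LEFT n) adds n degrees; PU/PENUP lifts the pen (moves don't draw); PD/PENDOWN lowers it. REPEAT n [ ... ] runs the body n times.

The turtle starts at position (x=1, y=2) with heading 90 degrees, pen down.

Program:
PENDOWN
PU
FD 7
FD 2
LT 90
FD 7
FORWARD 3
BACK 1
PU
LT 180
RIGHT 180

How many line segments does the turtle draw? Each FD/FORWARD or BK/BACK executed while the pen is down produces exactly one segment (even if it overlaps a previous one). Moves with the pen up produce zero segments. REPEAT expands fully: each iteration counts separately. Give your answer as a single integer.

Answer: 0

Derivation:
Executing turtle program step by step:
Start: pos=(1,2), heading=90, pen down
PD: pen down
PU: pen up
FD 7: (1,2) -> (1,9) [heading=90, move]
FD 2: (1,9) -> (1,11) [heading=90, move]
LT 90: heading 90 -> 180
FD 7: (1,11) -> (-6,11) [heading=180, move]
FD 3: (-6,11) -> (-9,11) [heading=180, move]
BK 1: (-9,11) -> (-8,11) [heading=180, move]
PU: pen up
LT 180: heading 180 -> 0
RT 180: heading 0 -> 180
Final: pos=(-8,11), heading=180, 0 segment(s) drawn
Segments drawn: 0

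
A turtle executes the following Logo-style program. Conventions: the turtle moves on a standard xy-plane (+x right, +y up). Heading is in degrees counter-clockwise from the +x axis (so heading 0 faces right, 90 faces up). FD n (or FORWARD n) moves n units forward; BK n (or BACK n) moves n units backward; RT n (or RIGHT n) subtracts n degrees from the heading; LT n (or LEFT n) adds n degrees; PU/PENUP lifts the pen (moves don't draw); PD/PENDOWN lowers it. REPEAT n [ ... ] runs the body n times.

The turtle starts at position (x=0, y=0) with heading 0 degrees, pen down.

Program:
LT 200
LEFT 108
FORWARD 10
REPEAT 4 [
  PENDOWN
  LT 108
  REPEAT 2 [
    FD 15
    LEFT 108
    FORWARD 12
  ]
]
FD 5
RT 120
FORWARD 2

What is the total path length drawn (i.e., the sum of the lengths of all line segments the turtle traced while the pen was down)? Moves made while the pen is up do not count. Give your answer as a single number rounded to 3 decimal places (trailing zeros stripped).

Executing turtle program step by step:
Start: pos=(0,0), heading=0, pen down
LT 200: heading 0 -> 200
LT 108: heading 200 -> 308
FD 10: (0,0) -> (6.157,-7.88) [heading=308, draw]
REPEAT 4 [
  -- iteration 1/4 --
  PD: pen down
  LT 108: heading 308 -> 56
  REPEAT 2 [
    -- iteration 1/2 --
    FD 15: (6.157,-7.88) -> (14.545,4.555) [heading=56, draw]
    LT 108: heading 56 -> 164
    FD 12: (14.545,4.555) -> (3.009,7.863) [heading=164, draw]
    -- iteration 2/2 --
    FD 15: (3.009,7.863) -> (-11.41,11.998) [heading=164, draw]
    LT 108: heading 164 -> 272
    FD 12: (-11.41,11.998) -> (-10.991,0.005) [heading=272, draw]
  ]
  -- iteration 2/4 --
  PD: pen down
  LT 108: heading 272 -> 20
  REPEAT 2 [
    -- iteration 1/2 --
    FD 15: (-10.991,0.005) -> (3.105,5.135) [heading=20, draw]
    LT 108: heading 20 -> 128
    FD 12: (3.105,5.135) -> (-4.283,14.591) [heading=128, draw]
    -- iteration 2/2 --
    FD 15: (-4.283,14.591) -> (-13.518,26.412) [heading=128, draw]
    LT 108: heading 128 -> 236
    FD 12: (-13.518,26.412) -> (-20.229,16.463) [heading=236, draw]
  ]
  -- iteration 3/4 --
  PD: pen down
  LT 108: heading 236 -> 344
  REPEAT 2 [
    -- iteration 1/2 --
    FD 15: (-20.229,16.463) -> (-5.81,12.329) [heading=344, draw]
    LT 108: heading 344 -> 92
    FD 12: (-5.81,12.329) -> (-6.228,24.321) [heading=92, draw]
    -- iteration 2/2 --
    FD 15: (-6.228,24.321) -> (-6.752,39.312) [heading=92, draw]
    LT 108: heading 92 -> 200
    FD 12: (-6.752,39.312) -> (-18.028,35.208) [heading=200, draw]
  ]
  -- iteration 4/4 --
  PD: pen down
  LT 108: heading 200 -> 308
  REPEAT 2 [
    -- iteration 1/2 --
    FD 15: (-18.028,35.208) -> (-8.793,23.388) [heading=308, draw]
    LT 108: heading 308 -> 56
    FD 12: (-8.793,23.388) -> (-2.083,33.336) [heading=56, draw]
    -- iteration 2/2 --
    FD 15: (-2.083,33.336) -> (6.305,45.772) [heading=56, draw]
    LT 108: heading 56 -> 164
    FD 12: (6.305,45.772) -> (-5.23,49.079) [heading=164, draw]
  ]
]
FD 5: (-5.23,49.079) -> (-10.037,50.458) [heading=164, draw]
RT 120: heading 164 -> 44
FD 2: (-10.037,50.458) -> (-8.598,51.847) [heading=44, draw]
Final: pos=(-8.598,51.847), heading=44, 19 segment(s) drawn

Segment lengths:
  seg 1: (0,0) -> (6.157,-7.88), length = 10
  seg 2: (6.157,-7.88) -> (14.545,4.555), length = 15
  seg 3: (14.545,4.555) -> (3.009,7.863), length = 12
  seg 4: (3.009,7.863) -> (-11.41,11.998), length = 15
  seg 5: (-11.41,11.998) -> (-10.991,0.005), length = 12
  seg 6: (-10.991,0.005) -> (3.105,5.135), length = 15
  seg 7: (3.105,5.135) -> (-4.283,14.591), length = 12
  seg 8: (-4.283,14.591) -> (-13.518,26.412), length = 15
  seg 9: (-13.518,26.412) -> (-20.229,16.463), length = 12
  seg 10: (-20.229,16.463) -> (-5.81,12.329), length = 15
  seg 11: (-5.81,12.329) -> (-6.228,24.321), length = 12
  seg 12: (-6.228,24.321) -> (-6.752,39.312), length = 15
  seg 13: (-6.752,39.312) -> (-18.028,35.208), length = 12
  seg 14: (-18.028,35.208) -> (-8.793,23.388), length = 15
  seg 15: (-8.793,23.388) -> (-2.083,33.336), length = 12
  seg 16: (-2.083,33.336) -> (6.305,45.772), length = 15
  seg 17: (6.305,45.772) -> (-5.23,49.079), length = 12
  seg 18: (-5.23,49.079) -> (-10.037,50.458), length = 5
  seg 19: (-10.037,50.458) -> (-8.598,51.847), length = 2
Total = 233

Answer: 233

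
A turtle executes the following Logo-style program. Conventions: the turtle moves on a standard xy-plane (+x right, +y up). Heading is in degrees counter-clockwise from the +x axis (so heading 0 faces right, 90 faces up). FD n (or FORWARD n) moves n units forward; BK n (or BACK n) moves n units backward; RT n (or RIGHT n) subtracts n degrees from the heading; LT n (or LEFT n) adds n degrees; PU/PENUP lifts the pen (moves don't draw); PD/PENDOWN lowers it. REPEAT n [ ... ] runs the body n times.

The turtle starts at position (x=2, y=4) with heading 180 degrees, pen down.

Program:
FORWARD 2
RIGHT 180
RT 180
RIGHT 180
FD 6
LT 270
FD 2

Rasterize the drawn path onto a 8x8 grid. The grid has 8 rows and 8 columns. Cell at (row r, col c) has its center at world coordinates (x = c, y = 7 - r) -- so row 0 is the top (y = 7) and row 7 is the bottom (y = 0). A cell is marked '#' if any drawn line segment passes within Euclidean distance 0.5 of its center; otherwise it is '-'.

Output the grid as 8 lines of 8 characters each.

Segment 0: (2,4) -> (0,4)
Segment 1: (0,4) -> (6,4)
Segment 2: (6,4) -> (6,2)

Answer: --------
--------
--------
#######-
------#-
------#-
--------
--------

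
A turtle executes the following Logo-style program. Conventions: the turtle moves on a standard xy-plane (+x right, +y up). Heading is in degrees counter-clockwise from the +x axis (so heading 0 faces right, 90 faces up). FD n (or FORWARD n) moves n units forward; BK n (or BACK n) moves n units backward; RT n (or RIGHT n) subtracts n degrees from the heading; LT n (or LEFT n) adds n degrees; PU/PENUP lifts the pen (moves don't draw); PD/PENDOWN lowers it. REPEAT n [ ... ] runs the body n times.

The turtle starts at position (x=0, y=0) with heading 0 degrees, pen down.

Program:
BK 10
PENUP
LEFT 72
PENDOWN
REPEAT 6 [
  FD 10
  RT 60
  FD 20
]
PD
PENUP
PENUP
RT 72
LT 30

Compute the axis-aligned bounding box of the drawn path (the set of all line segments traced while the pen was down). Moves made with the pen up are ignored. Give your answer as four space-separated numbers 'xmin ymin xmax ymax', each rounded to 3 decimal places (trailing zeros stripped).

Executing turtle program step by step:
Start: pos=(0,0), heading=0, pen down
BK 10: (0,0) -> (-10,0) [heading=0, draw]
PU: pen up
LT 72: heading 0 -> 72
PD: pen down
REPEAT 6 [
  -- iteration 1/6 --
  FD 10: (-10,0) -> (-6.91,9.511) [heading=72, draw]
  RT 60: heading 72 -> 12
  FD 20: (-6.91,9.511) -> (12.653,13.669) [heading=12, draw]
  -- iteration 2/6 --
  FD 10: (12.653,13.669) -> (22.435,15.748) [heading=12, draw]
  RT 60: heading 12 -> 312
  FD 20: (22.435,15.748) -> (35.817,0.885) [heading=312, draw]
  -- iteration 3/6 --
  FD 10: (35.817,0.885) -> (42.509,-6.546) [heading=312, draw]
  RT 60: heading 312 -> 252
  FD 20: (42.509,-6.546) -> (36.328,-25.568) [heading=252, draw]
  -- iteration 4/6 --
  FD 10: (36.328,-25.568) -> (33.238,-35.078) [heading=252, draw]
  RT 60: heading 252 -> 192
  FD 20: (33.238,-35.078) -> (13.675,-39.236) [heading=192, draw]
  -- iteration 5/6 --
  FD 10: (13.675,-39.236) -> (3.894,-41.315) [heading=192, draw]
  RT 60: heading 192 -> 132
  FD 20: (3.894,-41.315) -> (-9.489,-26.453) [heading=132, draw]
  -- iteration 6/6 --
  FD 10: (-9.489,-26.453) -> (-16.18,-19.021) [heading=132, draw]
  RT 60: heading 132 -> 72
  FD 20: (-16.18,-19.021) -> (-10,0) [heading=72, draw]
]
PD: pen down
PU: pen up
PU: pen up
RT 72: heading 72 -> 0
LT 30: heading 0 -> 30
Final: pos=(-10,0), heading=30, 13 segment(s) drawn

Segment endpoints: x in {-16.18, -10, -10, -9.489, -6.91, 0, 3.894, 12.653, 13.675, 22.435, 33.238, 35.817, 36.328, 42.509}, y in {-41.315, -39.236, -35.078, -26.453, -25.568, -19.021, -6.546, 0, 0, 0.885, 9.511, 13.669, 15.748}
xmin=-16.18, ymin=-41.315, xmax=42.509, ymax=15.748

Answer: -16.18 -41.315 42.509 15.748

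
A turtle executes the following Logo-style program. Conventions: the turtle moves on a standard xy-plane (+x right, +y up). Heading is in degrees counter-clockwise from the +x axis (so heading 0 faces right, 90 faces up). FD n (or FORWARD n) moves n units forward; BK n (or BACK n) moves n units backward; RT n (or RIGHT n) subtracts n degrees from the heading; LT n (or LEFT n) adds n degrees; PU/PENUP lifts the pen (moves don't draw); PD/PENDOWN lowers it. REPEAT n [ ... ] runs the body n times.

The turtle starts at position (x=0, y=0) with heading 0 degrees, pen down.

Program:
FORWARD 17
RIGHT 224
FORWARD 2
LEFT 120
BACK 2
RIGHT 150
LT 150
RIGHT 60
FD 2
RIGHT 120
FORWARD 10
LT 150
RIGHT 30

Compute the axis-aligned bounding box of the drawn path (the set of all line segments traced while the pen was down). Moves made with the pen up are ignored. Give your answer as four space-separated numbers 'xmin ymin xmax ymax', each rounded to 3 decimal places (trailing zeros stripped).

Executing turtle program step by step:
Start: pos=(0,0), heading=0, pen down
FD 17: (0,0) -> (17,0) [heading=0, draw]
RT 224: heading 0 -> 136
FD 2: (17,0) -> (15.561,1.389) [heading=136, draw]
LT 120: heading 136 -> 256
BK 2: (15.561,1.389) -> (16.045,3.33) [heading=256, draw]
RT 150: heading 256 -> 106
LT 150: heading 106 -> 256
RT 60: heading 256 -> 196
FD 2: (16.045,3.33) -> (14.123,2.779) [heading=196, draw]
RT 120: heading 196 -> 76
FD 10: (14.123,2.779) -> (16.542,12.482) [heading=76, draw]
LT 150: heading 76 -> 226
RT 30: heading 226 -> 196
Final: pos=(16.542,12.482), heading=196, 5 segment(s) drawn

Segment endpoints: x in {0, 14.123, 15.561, 16.045, 16.542, 17}, y in {0, 1.389, 2.779, 3.33, 12.482}
xmin=0, ymin=0, xmax=17, ymax=12.482

Answer: 0 0 17 12.482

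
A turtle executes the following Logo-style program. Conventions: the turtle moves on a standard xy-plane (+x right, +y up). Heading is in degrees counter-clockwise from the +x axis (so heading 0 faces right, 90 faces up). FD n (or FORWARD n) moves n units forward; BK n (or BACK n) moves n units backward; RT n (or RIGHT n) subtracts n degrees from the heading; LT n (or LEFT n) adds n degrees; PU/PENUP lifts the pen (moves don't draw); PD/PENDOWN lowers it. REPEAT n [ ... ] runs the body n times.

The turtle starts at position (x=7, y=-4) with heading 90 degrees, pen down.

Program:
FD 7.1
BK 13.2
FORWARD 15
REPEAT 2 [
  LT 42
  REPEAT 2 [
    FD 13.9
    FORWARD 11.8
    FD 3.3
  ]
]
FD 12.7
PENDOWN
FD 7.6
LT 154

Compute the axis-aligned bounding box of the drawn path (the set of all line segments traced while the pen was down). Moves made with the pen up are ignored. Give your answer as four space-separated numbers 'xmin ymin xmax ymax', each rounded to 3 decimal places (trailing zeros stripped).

Executing turtle program step by step:
Start: pos=(7,-4), heading=90, pen down
FD 7.1: (7,-4) -> (7,3.1) [heading=90, draw]
BK 13.2: (7,3.1) -> (7,-10.1) [heading=90, draw]
FD 15: (7,-10.1) -> (7,4.9) [heading=90, draw]
REPEAT 2 [
  -- iteration 1/2 --
  LT 42: heading 90 -> 132
  REPEAT 2 [
    -- iteration 1/2 --
    FD 13.9: (7,4.9) -> (-2.301,15.23) [heading=132, draw]
    FD 11.8: (-2.301,15.23) -> (-10.197,23.999) [heading=132, draw]
    FD 3.3: (-10.197,23.999) -> (-12.405,26.451) [heading=132, draw]
    -- iteration 2/2 --
    FD 13.9: (-12.405,26.451) -> (-21.706,36.781) [heading=132, draw]
    FD 11.8: (-21.706,36.781) -> (-29.601,45.55) [heading=132, draw]
    FD 3.3: (-29.601,45.55) -> (-31.81,48.002) [heading=132, draw]
  ]
  -- iteration 2/2 --
  LT 42: heading 132 -> 174
  REPEAT 2 [
    -- iteration 1/2 --
    FD 13.9: (-31.81,48.002) -> (-45.633,49.455) [heading=174, draw]
    FD 11.8: (-45.633,49.455) -> (-57.369,50.689) [heading=174, draw]
    FD 3.3: (-57.369,50.689) -> (-60.651,51.034) [heading=174, draw]
    -- iteration 2/2 --
    FD 13.9: (-60.651,51.034) -> (-74.475,52.487) [heading=174, draw]
    FD 11.8: (-74.475,52.487) -> (-86.21,53.72) [heading=174, draw]
    FD 3.3: (-86.21,53.72) -> (-89.492,54.065) [heading=174, draw]
  ]
]
FD 12.7: (-89.492,54.065) -> (-102.122,55.393) [heading=174, draw]
PD: pen down
FD 7.6: (-102.122,55.393) -> (-109.681,56.187) [heading=174, draw]
LT 154: heading 174 -> 328
Final: pos=(-109.681,56.187), heading=328, 17 segment(s) drawn

Segment endpoints: x in {-109.681, -102.122, -89.492, -86.21, -74.475, -60.651, -57.369, -45.633, -31.81, -29.601, -21.706, -12.405, -10.197, -2.301, 7, 7}, y in {-10.1, -4, 3.1, 4.9, 15.23, 23.999, 26.451, 36.781, 45.55, 48.002, 49.455, 50.689, 51.034, 52.487, 53.72, 54.065, 55.393, 56.187}
xmin=-109.681, ymin=-10.1, xmax=7, ymax=56.187

Answer: -109.681 -10.1 7 56.187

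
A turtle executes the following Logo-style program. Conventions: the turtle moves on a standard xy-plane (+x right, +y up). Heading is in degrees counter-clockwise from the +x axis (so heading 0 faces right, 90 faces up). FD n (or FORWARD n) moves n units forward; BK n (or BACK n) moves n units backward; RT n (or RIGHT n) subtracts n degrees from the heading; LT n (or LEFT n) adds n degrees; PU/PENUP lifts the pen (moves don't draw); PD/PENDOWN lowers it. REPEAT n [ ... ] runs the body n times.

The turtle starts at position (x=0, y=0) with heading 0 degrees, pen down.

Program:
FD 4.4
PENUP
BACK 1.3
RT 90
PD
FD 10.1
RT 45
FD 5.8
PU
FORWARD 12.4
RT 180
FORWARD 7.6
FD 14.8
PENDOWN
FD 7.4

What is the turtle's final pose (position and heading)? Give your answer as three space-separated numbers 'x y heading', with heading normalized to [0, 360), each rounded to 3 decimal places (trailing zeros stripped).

Executing turtle program step by step:
Start: pos=(0,0), heading=0, pen down
FD 4.4: (0,0) -> (4.4,0) [heading=0, draw]
PU: pen up
BK 1.3: (4.4,0) -> (3.1,0) [heading=0, move]
RT 90: heading 0 -> 270
PD: pen down
FD 10.1: (3.1,0) -> (3.1,-10.1) [heading=270, draw]
RT 45: heading 270 -> 225
FD 5.8: (3.1,-10.1) -> (-1.001,-14.201) [heading=225, draw]
PU: pen up
FD 12.4: (-1.001,-14.201) -> (-9.769,-22.969) [heading=225, move]
RT 180: heading 225 -> 45
FD 7.6: (-9.769,-22.969) -> (-4.395,-17.595) [heading=45, move]
FD 14.8: (-4.395,-17.595) -> (6.07,-7.13) [heading=45, move]
PD: pen down
FD 7.4: (6.07,-7.13) -> (11.302,-1.898) [heading=45, draw]
Final: pos=(11.302,-1.898), heading=45, 4 segment(s) drawn

Answer: 11.302 -1.898 45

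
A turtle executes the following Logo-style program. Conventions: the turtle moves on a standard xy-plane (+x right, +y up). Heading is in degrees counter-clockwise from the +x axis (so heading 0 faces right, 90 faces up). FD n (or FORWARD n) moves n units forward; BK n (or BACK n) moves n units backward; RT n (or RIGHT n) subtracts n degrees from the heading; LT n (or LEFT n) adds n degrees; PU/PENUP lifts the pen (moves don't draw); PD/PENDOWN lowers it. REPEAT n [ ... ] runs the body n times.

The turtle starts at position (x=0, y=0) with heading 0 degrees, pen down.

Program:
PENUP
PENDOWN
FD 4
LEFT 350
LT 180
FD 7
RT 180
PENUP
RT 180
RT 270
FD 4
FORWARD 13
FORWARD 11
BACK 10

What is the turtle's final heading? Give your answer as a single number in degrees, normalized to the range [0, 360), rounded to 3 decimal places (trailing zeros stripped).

Answer: 260

Derivation:
Executing turtle program step by step:
Start: pos=(0,0), heading=0, pen down
PU: pen up
PD: pen down
FD 4: (0,0) -> (4,0) [heading=0, draw]
LT 350: heading 0 -> 350
LT 180: heading 350 -> 170
FD 7: (4,0) -> (-2.894,1.216) [heading=170, draw]
RT 180: heading 170 -> 350
PU: pen up
RT 180: heading 350 -> 170
RT 270: heading 170 -> 260
FD 4: (-2.894,1.216) -> (-3.588,-2.724) [heading=260, move]
FD 13: (-3.588,-2.724) -> (-5.846,-15.526) [heading=260, move]
FD 11: (-5.846,-15.526) -> (-7.756,-26.359) [heading=260, move]
BK 10: (-7.756,-26.359) -> (-6.019,-16.511) [heading=260, move]
Final: pos=(-6.019,-16.511), heading=260, 2 segment(s) drawn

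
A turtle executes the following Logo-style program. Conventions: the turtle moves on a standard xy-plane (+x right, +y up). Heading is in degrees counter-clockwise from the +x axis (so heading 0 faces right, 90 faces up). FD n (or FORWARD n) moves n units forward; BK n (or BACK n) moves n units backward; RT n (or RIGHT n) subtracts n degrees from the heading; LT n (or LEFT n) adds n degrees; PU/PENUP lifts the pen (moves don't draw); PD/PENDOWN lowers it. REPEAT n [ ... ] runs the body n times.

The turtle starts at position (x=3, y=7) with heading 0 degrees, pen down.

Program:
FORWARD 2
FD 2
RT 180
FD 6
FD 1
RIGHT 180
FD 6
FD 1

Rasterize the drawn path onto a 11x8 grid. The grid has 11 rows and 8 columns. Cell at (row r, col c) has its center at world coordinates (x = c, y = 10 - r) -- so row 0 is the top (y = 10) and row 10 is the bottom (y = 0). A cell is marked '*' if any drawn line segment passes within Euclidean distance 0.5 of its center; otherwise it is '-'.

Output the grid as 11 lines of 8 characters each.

Answer: --------
--------
--------
********
--------
--------
--------
--------
--------
--------
--------

Derivation:
Segment 0: (3,7) -> (5,7)
Segment 1: (5,7) -> (7,7)
Segment 2: (7,7) -> (1,7)
Segment 3: (1,7) -> (0,7)
Segment 4: (0,7) -> (6,7)
Segment 5: (6,7) -> (7,7)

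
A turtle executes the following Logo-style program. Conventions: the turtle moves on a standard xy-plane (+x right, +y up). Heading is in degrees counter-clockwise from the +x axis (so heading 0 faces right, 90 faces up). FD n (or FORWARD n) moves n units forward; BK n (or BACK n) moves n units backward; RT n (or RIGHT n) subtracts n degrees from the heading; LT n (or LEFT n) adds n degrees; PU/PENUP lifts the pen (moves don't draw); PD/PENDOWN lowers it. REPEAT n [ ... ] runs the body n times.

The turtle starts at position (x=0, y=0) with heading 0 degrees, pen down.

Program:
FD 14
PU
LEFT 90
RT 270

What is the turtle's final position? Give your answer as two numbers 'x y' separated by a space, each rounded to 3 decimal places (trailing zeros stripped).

Answer: 14 0

Derivation:
Executing turtle program step by step:
Start: pos=(0,0), heading=0, pen down
FD 14: (0,0) -> (14,0) [heading=0, draw]
PU: pen up
LT 90: heading 0 -> 90
RT 270: heading 90 -> 180
Final: pos=(14,0), heading=180, 1 segment(s) drawn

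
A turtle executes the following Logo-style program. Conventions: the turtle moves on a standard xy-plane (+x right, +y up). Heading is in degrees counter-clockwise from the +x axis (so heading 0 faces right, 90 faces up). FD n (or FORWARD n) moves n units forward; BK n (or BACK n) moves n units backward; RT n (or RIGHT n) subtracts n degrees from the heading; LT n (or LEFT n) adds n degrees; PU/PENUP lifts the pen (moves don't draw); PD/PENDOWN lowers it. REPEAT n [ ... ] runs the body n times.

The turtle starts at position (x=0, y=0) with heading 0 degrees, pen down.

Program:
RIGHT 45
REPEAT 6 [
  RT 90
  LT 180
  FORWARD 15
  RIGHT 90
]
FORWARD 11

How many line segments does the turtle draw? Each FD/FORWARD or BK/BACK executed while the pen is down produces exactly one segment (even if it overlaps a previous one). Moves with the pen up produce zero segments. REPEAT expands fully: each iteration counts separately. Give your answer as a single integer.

Answer: 7

Derivation:
Executing turtle program step by step:
Start: pos=(0,0), heading=0, pen down
RT 45: heading 0 -> 315
REPEAT 6 [
  -- iteration 1/6 --
  RT 90: heading 315 -> 225
  LT 180: heading 225 -> 45
  FD 15: (0,0) -> (10.607,10.607) [heading=45, draw]
  RT 90: heading 45 -> 315
  -- iteration 2/6 --
  RT 90: heading 315 -> 225
  LT 180: heading 225 -> 45
  FD 15: (10.607,10.607) -> (21.213,21.213) [heading=45, draw]
  RT 90: heading 45 -> 315
  -- iteration 3/6 --
  RT 90: heading 315 -> 225
  LT 180: heading 225 -> 45
  FD 15: (21.213,21.213) -> (31.82,31.82) [heading=45, draw]
  RT 90: heading 45 -> 315
  -- iteration 4/6 --
  RT 90: heading 315 -> 225
  LT 180: heading 225 -> 45
  FD 15: (31.82,31.82) -> (42.426,42.426) [heading=45, draw]
  RT 90: heading 45 -> 315
  -- iteration 5/6 --
  RT 90: heading 315 -> 225
  LT 180: heading 225 -> 45
  FD 15: (42.426,42.426) -> (53.033,53.033) [heading=45, draw]
  RT 90: heading 45 -> 315
  -- iteration 6/6 --
  RT 90: heading 315 -> 225
  LT 180: heading 225 -> 45
  FD 15: (53.033,53.033) -> (63.64,63.64) [heading=45, draw]
  RT 90: heading 45 -> 315
]
FD 11: (63.64,63.64) -> (71.418,55.861) [heading=315, draw]
Final: pos=(71.418,55.861), heading=315, 7 segment(s) drawn
Segments drawn: 7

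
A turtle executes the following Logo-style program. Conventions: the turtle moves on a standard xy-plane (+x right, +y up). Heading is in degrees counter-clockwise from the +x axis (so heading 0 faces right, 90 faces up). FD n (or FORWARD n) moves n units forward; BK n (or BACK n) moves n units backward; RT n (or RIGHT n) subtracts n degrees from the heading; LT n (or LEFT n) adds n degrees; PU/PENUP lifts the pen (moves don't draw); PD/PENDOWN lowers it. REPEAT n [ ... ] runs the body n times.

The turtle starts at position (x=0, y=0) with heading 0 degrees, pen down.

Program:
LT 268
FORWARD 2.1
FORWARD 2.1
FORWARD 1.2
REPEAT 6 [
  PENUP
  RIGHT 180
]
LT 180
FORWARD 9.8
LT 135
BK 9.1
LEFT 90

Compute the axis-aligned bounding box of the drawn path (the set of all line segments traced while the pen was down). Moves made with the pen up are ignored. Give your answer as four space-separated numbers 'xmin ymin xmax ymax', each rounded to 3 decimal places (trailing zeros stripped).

Executing turtle program step by step:
Start: pos=(0,0), heading=0, pen down
LT 268: heading 0 -> 268
FD 2.1: (0,0) -> (-0.073,-2.099) [heading=268, draw]
FD 2.1: (-0.073,-2.099) -> (-0.147,-4.197) [heading=268, draw]
FD 1.2: (-0.147,-4.197) -> (-0.188,-5.397) [heading=268, draw]
REPEAT 6 [
  -- iteration 1/6 --
  PU: pen up
  RT 180: heading 268 -> 88
  -- iteration 2/6 --
  PU: pen up
  RT 180: heading 88 -> 268
  -- iteration 3/6 --
  PU: pen up
  RT 180: heading 268 -> 88
  -- iteration 4/6 --
  PU: pen up
  RT 180: heading 88 -> 268
  -- iteration 5/6 --
  PU: pen up
  RT 180: heading 268 -> 88
  -- iteration 6/6 --
  PU: pen up
  RT 180: heading 88 -> 268
]
LT 180: heading 268 -> 88
FD 9.8: (-0.188,-5.397) -> (0.154,4.397) [heading=88, move]
LT 135: heading 88 -> 223
BK 9.1: (0.154,4.397) -> (6.809,10.604) [heading=223, move]
LT 90: heading 223 -> 313
Final: pos=(6.809,10.604), heading=313, 3 segment(s) drawn

Segment endpoints: x in {-0.188, -0.147, -0.073, 0}, y in {-5.397, -4.197, -2.099, 0}
xmin=-0.188, ymin=-5.397, xmax=0, ymax=0

Answer: -0.188 -5.397 0 0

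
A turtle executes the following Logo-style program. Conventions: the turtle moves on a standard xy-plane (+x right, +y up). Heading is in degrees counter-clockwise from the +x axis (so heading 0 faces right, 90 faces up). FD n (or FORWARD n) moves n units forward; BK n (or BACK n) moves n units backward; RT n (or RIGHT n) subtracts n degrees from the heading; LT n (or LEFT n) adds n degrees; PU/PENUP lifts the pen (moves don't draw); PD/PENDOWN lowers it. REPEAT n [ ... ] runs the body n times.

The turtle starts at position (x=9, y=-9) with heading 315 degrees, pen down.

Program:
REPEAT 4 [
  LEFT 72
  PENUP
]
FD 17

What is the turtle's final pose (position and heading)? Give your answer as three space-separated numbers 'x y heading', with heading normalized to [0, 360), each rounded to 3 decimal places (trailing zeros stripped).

Answer: 1.282 -24.147 243

Derivation:
Executing turtle program step by step:
Start: pos=(9,-9), heading=315, pen down
REPEAT 4 [
  -- iteration 1/4 --
  LT 72: heading 315 -> 27
  PU: pen up
  -- iteration 2/4 --
  LT 72: heading 27 -> 99
  PU: pen up
  -- iteration 3/4 --
  LT 72: heading 99 -> 171
  PU: pen up
  -- iteration 4/4 --
  LT 72: heading 171 -> 243
  PU: pen up
]
FD 17: (9,-9) -> (1.282,-24.147) [heading=243, move]
Final: pos=(1.282,-24.147), heading=243, 0 segment(s) drawn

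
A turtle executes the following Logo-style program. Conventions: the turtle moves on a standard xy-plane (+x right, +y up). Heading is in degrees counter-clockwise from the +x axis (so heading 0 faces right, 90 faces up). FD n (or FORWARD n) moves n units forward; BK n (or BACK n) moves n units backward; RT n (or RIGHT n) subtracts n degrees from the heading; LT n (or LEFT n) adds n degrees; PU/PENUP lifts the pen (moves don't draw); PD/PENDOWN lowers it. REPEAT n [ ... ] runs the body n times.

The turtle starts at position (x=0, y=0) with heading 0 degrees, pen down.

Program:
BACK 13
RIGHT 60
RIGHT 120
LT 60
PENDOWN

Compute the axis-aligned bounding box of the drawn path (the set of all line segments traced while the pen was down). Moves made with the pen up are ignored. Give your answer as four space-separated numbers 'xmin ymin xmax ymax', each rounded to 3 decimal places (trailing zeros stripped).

Executing turtle program step by step:
Start: pos=(0,0), heading=0, pen down
BK 13: (0,0) -> (-13,0) [heading=0, draw]
RT 60: heading 0 -> 300
RT 120: heading 300 -> 180
LT 60: heading 180 -> 240
PD: pen down
Final: pos=(-13,0), heading=240, 1 segment(s) drawn

Segment endpoints: x in {-13, 0}, y in {0}
xmin=-13, ymin=0, xmax=0, ymax=0

Answer: -13 0 0 0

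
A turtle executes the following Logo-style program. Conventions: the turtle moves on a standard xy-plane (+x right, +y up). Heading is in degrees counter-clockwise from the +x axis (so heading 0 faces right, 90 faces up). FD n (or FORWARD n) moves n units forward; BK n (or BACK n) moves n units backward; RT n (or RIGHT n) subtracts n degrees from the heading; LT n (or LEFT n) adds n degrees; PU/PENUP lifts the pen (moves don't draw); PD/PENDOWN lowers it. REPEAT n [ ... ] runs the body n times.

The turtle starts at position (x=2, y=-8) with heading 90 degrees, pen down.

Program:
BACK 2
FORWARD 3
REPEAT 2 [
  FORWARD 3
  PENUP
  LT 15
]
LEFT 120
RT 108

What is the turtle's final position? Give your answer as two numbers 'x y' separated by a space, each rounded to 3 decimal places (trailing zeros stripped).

Executing turtle program step by step:
Start: pos=(2,-8), heading=90, pen down
BK 2: (2,-8) -> (2,-10) [heading=90, draw]
FD 3: (2,-10) -> (2,-7) [heading=90, draw]
REPEAT 2 [
  -- iteration 1/2 --
  FD 3: (2,-7) -> (2,-4) [heading=90, draw]
  PU: pen up
  LT 15: heading 90 -> 105
  -- iteration 2/2 --
  FD 3: (2,-4) -> (1.224,-1.102) [heading=105, move]
  PU: pen up
  LT 15: heading 105 -> 120
]
LT 120: heading 120 -> 240
RT 108: heading 240 -> 132
Final: pos=(1.224,-1.102), heading=132, 3 segment(s) drawn

Answer: 1.224 -1.102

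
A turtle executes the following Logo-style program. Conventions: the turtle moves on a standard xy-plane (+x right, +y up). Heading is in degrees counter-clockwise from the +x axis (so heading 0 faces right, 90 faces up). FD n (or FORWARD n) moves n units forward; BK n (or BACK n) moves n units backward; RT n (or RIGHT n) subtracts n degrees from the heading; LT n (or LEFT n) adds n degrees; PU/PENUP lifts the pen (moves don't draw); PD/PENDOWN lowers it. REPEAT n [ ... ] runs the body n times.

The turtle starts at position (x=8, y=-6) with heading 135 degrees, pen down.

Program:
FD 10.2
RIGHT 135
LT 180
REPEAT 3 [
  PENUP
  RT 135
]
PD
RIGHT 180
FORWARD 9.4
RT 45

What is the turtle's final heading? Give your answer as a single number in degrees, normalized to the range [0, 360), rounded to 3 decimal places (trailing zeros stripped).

Answer: 270

Derivation:
Executing turtle program step by step:
Start: pos=(8,-6), heading=135, pen down
FD 10.2: (8,-6) -> (0.788,1.212) [heading=135, draw]
RT 135: heading 135 -> 0
LT 180: heading 0 -> 180
REPEAT 3 [
  -- iteration 1/3 --
  PU: pen up
  RT 135: heading 180 -> 45
  -- iteration 2/3 --
  PU: pen up
  RT 135: heading 45 -> 270
  -- iteration 3/3 --
  PU: pen up
  RT 135: heading 270 -> 135
]
PD: pen down
RT 180: heading 135 -> 315
FD 9.4: (0.788,1.212) -> (7.434,-5.434) [heading=315, draw]
RT 45: heading 315 -> 270
Final: pos=(7.434,-5.434), heading=270, 2 segment(s) drawn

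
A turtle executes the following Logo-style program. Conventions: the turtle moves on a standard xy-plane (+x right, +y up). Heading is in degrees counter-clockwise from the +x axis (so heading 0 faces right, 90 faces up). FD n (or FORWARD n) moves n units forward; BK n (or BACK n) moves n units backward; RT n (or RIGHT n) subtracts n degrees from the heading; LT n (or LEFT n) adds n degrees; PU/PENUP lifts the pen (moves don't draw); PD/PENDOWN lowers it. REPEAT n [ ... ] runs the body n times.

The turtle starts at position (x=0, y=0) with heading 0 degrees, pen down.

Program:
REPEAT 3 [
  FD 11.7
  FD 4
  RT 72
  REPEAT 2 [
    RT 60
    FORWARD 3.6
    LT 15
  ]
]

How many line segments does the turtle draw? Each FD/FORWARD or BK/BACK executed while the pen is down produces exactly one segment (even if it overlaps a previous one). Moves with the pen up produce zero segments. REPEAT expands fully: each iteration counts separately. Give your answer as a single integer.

Executing turtle program step by step:
Start: pos=(0,0), heading=0, pen down
REPEAT 3 [
  -- iteration 1/3 --
  FD 11.7: (0,0) -> (11.7,0) [heading=0, draw]
  FD 4: (11.7,0) -> (15.7,0) [heading=0, draw]
  RT 72: heading 0 -> 288
  REPEAT 2 [
    -- iteration 1/2 --
    RT 60: heading 288 -> 228
    FD 3.6: (15.7,0) -> (13.291,-2.675) [heading=228, draw]
    LT 15: heading 228 -> 243
    -- iteration 2/2 --
    RT 60: heading 243 -> 183
    FD 3.6: (13.291,-2.675) -> (9.696,-2.864) [heading=183, draw]
    LT 15: heading 183 -> 198
  ]
  -- iteration 2/3 --
  FD 11.7: (9.696,-2.864) -> (-1.431,-6.479) [heading=198, draw]
  FD 4: (-1.431,-6.479) -> (-5.236,-7.715) [heading=198, draw]
  RT 72: heading 198 -> 126
  REPEAT 2 [
    -- iteration 1/2 --
    RT 60: heading 126 -> 66
    FD 3.6: (-5.236,-7.715) -> (-3.771,-4.427) [heading=66, draw]
    LT 15: heading 66 -> 81
    -- iteration 2/2 --
    RT 60: heading 81 -> 21
    FD 3.6: (-3.771,-4.427) -> (-0.41,-3.136) [heading=21, draw]
    LT 15: heading 21 -> 36
  ]
  -- iteration 3/3 --
  FD 11.7: (-0.41,-3.136) -> (9.055,3.741) [heading=36, draw]
  FD 4: (9.055,3.741) -> (12.291,6.092) [heading=36, draw]
  RT 72: heading 36 -> 324
  REPEAT 2 [
    -- iteration 1/2 --
    RT 60: heading 324 -> 264
    FD 3.6: (12.291,6.092) -> (11.915,2.512) [heading=264, draw]
    LT 15: heading 264 -> 279
    -- iteration 2/2 --
    RT 60: heading 279 -> 219
    FD 3.6: (11.915,2.512) -> (9.117,0.246) [heading=219, draw]
    LT 15: heading 219 -> 234
  ]
]
Final: pos=(9.117,0.246), heading=234, 12 segment(s) drawn
Segments drawn: 12

Answer: 12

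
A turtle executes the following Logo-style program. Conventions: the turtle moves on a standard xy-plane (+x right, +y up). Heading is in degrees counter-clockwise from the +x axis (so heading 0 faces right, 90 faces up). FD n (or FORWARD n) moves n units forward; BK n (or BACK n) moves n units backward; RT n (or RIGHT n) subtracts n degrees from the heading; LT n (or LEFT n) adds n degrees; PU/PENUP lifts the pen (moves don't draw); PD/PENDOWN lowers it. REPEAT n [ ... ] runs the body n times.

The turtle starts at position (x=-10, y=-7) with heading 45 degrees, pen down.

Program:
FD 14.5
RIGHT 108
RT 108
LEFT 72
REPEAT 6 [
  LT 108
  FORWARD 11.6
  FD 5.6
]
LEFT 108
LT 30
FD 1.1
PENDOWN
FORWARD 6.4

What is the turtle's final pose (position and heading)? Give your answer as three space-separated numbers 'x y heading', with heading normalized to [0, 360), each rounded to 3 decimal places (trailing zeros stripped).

Executing turtle program step by step:
Start: pos=(-10,-7), heading=45, pen down
FD 14.5: (-10,-7) -> (0.253,3.253) [heading=45, draw]
RT 108: heading 45 -> 297
RT 108: heading 297 -> 189
LT 72: heading 189 -> 261
REPEAT 6 [
  -- iteration 1/6 --
  LT 108: heading 261 -> 9
  FD 11.6: (0.253,3.253) -> (11.71,5.068) [heading=9, draw]
  FD 5.6: (11.71,5.068) -> (17.241,5.944) [heading=9, draw]
  -- iteration 2/6 --
  LT 108: heading 9 -> 117
  FD 11.6: (17.241,5.944) -> (11.975,16.279) [heading=117, draw]
  FD 5.6: (11.975,16.279) -> (9.433,21.269) [heading=117, draw]
  -- iteration 3/6 --
  LT 108: heading 117 -> 225
  FD 11.6: (9.433,21.269) -> (1.23,13.067) [heading=225, draw]
  FD 5.6: (1.23,13.067) -> (-2.73,9.107) [heading=225, draw]
  -- iteration 4/6 --
  LT 108: heading 225 -> 333
  FD 11.6: (-2.73,9.107) -> (7.606,3.841) [heading=333, draw]
  FD 5.6: (7.606,3.841) -> (12.596,1.298) [heading=333, draw]
  -- iteration 5/6 --
  LT 108: heading 333 -> 81
  FD 11.6: (12.596,1.298) -> (14.41,12.755) [heading=81, draw]
  FD 5.6: (14.41,12.755) -> (15.286,18.286) [heading=81, draw]
  -- iteration 6/6 --
  LT 108: heading 81 -> 189
  FD 11.6: (15.286,18.286) -> (3.829,16.472) [heading=189, draw]
  FD 5.6: (3.829,16.472) -> (-1.702,15.596) [heading=189, draw]
]
LT 108: heading 189 -> 297
LT 30: heading 297 -> 327
FD 1.1: (-1.702,15.596) -> (-0.779,14.997) [heading=327, draw]
PD: pen down
FD 6.4: (-0.779,14.997) -> (4.588,11.511) [heading=327, draw]
Final: pos=(4.588,11.511), heading=327, 15 segment(s) drawn

Answer: 4.588 11.511 327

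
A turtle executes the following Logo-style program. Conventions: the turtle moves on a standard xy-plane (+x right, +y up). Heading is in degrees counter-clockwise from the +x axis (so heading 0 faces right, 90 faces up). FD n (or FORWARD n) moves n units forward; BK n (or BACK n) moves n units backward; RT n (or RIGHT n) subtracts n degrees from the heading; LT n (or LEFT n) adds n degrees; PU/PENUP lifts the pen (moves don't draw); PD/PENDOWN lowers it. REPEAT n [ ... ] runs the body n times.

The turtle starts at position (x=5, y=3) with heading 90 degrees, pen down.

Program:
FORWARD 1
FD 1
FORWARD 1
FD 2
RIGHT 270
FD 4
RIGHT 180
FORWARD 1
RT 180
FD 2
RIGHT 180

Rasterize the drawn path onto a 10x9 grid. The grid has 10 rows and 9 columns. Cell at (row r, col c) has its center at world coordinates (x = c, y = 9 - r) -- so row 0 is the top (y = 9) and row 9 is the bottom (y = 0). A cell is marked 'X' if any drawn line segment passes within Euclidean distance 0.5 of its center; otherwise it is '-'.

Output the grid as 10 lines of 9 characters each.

Answer: ---------
XXXXXX---
-----X---
-----X---
-----X---
-----X---
-----X---
---------
---------
---------

Derivation:
Segment 0: (5,3) -> (5,4)
Segment 1: (5,4) -> (5,5)
Segment 2: (5,5) -> (5,6)
Segment 3: (5,6) -> (5,8)
Segment 4: (5,8) -> (1,8)
Segment 5: (1,8) -> (2,8)
Segment 6: (2,8) -> (0,8)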